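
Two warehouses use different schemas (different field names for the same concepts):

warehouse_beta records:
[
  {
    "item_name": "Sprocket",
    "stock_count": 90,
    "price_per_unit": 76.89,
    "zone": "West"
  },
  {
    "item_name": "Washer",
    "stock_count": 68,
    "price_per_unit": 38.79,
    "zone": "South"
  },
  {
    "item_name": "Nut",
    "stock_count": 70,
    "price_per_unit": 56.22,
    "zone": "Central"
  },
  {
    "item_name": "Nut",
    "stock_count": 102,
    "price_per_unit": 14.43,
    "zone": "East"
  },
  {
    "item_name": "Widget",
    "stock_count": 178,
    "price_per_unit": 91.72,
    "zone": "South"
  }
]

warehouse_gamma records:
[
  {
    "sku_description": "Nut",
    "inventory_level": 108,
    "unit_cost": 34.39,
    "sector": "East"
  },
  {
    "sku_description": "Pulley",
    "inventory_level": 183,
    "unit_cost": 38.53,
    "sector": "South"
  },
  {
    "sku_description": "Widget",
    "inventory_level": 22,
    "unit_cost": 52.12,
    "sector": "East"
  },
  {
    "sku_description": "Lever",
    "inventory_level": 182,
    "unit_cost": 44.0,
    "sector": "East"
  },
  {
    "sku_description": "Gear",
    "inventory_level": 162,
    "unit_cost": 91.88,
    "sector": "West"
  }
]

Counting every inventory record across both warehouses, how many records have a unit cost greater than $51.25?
5

Schema mapping: "price_per_unit" (warehouse_beta) = "unit_cost" (warehouse_gamma) = unit cost

Records > $51.25 in warehouse_beta: 3
Records > $51.25 in warehouse_gamma: 2

Total count: 3 + 2 = 5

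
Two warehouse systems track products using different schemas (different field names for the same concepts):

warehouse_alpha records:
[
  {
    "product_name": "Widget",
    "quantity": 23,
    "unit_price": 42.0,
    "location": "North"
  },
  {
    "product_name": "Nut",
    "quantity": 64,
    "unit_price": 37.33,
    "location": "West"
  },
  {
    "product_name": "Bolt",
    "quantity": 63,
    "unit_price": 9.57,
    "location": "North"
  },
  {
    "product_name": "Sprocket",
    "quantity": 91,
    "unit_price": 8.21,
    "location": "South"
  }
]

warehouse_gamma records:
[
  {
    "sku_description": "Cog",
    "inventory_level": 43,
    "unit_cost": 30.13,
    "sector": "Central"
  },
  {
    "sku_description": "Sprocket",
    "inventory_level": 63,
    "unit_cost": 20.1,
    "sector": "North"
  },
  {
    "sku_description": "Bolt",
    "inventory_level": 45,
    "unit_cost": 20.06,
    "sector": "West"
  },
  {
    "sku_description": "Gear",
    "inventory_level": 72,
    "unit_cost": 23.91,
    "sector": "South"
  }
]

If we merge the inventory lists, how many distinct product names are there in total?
6

Schema mapping: "product_name" (warehouse_alpha) = "sku_description" (warehouse_gamma) = product name

Products in warehouse_alpha: ['Bolt', 'Nut', 'Sprocket', 'Widget']
Products in warehouse_gamma: ['Bolt', 'Cog', 'Gear', 'Sprocket']

Union (unique products): ['Bolt', 'Cog', 'Gear', 'Nut', 'Sprocket', 'Widget']
Count: 6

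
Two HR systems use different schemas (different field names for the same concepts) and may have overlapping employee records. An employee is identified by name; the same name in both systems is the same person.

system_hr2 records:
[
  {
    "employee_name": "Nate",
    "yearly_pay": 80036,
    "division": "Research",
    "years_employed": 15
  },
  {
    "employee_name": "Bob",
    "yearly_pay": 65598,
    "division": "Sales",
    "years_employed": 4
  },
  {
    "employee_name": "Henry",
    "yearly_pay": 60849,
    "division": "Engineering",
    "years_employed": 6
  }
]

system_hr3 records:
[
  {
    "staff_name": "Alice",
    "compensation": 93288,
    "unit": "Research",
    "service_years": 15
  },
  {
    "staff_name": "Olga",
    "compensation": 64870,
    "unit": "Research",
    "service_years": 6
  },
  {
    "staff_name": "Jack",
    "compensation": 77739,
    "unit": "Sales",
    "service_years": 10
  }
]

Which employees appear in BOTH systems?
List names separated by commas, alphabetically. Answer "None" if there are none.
None

Schema mapping: "employee_name" (system_hr2) = "staff_name" (system_hr3) = employee name

Names in system_hr2: ['Bob', 'Henry', 'Nate']
Names in system_hr3: ['Alice', 'Jack', 'Olga']

Intersection: None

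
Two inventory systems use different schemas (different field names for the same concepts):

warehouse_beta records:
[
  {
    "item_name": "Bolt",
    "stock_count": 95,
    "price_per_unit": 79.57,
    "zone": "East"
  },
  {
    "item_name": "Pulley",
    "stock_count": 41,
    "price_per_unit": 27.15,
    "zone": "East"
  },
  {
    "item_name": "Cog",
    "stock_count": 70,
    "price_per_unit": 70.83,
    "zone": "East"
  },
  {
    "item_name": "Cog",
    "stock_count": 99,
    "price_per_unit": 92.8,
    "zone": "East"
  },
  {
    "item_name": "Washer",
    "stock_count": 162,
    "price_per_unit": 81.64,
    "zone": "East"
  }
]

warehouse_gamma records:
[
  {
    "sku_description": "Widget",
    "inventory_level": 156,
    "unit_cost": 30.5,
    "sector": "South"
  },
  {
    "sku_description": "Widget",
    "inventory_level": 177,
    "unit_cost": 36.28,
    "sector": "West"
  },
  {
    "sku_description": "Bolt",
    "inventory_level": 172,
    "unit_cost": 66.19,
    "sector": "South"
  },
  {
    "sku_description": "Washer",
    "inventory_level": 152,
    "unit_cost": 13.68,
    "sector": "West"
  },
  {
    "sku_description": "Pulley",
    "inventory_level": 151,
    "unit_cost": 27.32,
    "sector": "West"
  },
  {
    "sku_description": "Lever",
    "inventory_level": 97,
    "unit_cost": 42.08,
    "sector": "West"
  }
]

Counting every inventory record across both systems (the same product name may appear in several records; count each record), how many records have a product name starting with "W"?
4

Schema mapping: "item_name" (warehouse_beta) = "sku_description" (warehouse_gamma) = product name

Records with product name starting with "W" in warehouse_beta: 1
Records with product name starting with "W" in warehouse_gamma: 3

Total: 1 + 3 = 4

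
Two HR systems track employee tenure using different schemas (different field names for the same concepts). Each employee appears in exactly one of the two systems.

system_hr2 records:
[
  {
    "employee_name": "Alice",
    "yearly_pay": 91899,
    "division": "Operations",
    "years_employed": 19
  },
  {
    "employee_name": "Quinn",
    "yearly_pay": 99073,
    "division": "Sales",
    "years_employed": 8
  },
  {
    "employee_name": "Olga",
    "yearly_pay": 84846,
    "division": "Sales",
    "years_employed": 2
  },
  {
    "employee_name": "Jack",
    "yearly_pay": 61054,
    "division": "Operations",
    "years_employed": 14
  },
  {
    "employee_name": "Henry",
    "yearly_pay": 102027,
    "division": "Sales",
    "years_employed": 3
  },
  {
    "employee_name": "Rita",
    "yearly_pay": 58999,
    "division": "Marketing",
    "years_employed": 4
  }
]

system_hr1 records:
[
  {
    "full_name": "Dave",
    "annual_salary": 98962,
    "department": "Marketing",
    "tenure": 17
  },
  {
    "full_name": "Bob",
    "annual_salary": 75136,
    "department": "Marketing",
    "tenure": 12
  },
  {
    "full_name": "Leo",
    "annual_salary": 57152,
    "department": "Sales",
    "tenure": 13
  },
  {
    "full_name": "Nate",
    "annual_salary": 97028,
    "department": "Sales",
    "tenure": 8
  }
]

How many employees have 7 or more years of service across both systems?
7

Reconcile schemas: "years_employed" (system_hr2) = "tenure" (system_hr1) = years of service

From system_hr2: 3 employees with >= 7 years
From system_hr1: 4 employees with >= 7 years

Total: 3 + 4 = 7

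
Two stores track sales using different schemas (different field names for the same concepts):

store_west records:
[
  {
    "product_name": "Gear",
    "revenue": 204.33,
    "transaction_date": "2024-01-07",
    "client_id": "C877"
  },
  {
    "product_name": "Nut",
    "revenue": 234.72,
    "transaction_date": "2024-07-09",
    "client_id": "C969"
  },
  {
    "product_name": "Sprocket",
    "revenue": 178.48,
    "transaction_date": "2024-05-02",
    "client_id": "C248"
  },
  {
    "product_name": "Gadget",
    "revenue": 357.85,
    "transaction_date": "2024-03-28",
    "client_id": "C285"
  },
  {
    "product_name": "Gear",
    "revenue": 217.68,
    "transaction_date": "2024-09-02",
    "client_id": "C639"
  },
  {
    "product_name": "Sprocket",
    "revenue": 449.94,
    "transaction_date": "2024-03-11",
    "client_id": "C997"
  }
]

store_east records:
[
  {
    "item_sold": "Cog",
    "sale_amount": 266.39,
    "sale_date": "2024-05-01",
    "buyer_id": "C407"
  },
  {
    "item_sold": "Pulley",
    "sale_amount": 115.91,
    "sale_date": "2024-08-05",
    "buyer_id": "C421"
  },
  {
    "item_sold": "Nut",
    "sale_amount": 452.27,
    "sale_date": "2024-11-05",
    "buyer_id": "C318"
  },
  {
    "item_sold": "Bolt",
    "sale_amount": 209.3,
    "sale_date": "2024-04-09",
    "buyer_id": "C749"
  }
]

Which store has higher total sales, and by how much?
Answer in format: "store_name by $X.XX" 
store_west by $599.13

Schema mapping: "revenue" (store_west) = "sale_amount" (store_east) = sale amount

Total for store_west: 1643.00
Total for store_east: 1043.87

Difference: |1643.00 - 1043.87| = 599.13
store_west has higher sales by $599.13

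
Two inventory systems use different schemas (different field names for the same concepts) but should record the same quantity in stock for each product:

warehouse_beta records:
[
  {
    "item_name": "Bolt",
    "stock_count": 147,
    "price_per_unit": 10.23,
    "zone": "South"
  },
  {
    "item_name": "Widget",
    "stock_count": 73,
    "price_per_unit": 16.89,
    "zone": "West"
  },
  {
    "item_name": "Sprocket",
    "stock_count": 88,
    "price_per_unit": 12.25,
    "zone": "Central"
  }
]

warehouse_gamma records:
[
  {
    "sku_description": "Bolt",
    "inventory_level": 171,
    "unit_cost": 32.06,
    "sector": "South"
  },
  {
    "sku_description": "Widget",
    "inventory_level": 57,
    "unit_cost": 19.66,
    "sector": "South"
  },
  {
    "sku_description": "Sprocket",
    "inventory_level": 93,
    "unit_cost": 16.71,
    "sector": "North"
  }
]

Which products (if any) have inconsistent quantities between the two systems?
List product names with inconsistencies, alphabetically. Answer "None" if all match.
Bolt, Sprocket, Widget

Schema mappings:
- "item_name" (warehouse_beta) = "sku_description" (warehouse_gamma) = product name
- "stock_count" (warehouse_beta) = "inventory_level" (warehouse_gamma) = quantity

Comparison:
  Bolt: 147 vs 171 - MISMATCH
  Widget: 73 vs 57 - MISMATCH
  Sprocket: 88 vs 93 - MISMATCH

Products with inconsistencies: Bolt, Sprocket, Widget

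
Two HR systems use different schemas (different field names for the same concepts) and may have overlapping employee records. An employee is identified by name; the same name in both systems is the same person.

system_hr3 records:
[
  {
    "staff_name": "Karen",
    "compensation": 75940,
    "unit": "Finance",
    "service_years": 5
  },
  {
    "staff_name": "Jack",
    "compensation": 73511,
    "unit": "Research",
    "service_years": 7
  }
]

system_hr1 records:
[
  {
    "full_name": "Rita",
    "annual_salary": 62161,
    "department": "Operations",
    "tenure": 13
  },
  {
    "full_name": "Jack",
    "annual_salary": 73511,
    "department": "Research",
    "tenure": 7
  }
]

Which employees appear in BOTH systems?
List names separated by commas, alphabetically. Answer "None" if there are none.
Jack

Schema mapping: "staff_name" (system_hr3) = "full_name" (system_hr1) = employee name

Names in system_hr3: ['Jack', 'Karen']
Names in system_hr1: ['Jack', 'Rita']

Intersection: ['Jack']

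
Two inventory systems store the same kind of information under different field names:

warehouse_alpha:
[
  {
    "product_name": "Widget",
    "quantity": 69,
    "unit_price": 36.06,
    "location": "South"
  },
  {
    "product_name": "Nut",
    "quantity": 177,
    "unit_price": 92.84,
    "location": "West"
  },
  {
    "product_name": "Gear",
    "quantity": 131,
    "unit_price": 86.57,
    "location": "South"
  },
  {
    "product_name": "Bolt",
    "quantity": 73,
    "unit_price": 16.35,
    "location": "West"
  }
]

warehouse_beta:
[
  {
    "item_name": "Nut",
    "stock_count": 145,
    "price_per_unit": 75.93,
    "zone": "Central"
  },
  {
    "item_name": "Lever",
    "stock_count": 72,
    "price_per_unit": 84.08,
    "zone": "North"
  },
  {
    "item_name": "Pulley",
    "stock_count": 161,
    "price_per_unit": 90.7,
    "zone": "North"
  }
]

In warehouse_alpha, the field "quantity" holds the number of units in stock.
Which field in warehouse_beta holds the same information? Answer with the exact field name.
stock_count

In warehouse_alpha, "quantity" holds the number of units in stock.
The fields in warehouse_beta are: "item_name", "stock_count", "price_per_unit", "zone".
"stock_count" is the match: the name refers to the same concept and its values are whole-number counts (e.g. 145, 72).
The other fields ("item_name", "price_per_unit", "zone") hold different kinds of data.

So "quantity" in warehouse_alpha corresponds to "stock_count" in warehouse_beta.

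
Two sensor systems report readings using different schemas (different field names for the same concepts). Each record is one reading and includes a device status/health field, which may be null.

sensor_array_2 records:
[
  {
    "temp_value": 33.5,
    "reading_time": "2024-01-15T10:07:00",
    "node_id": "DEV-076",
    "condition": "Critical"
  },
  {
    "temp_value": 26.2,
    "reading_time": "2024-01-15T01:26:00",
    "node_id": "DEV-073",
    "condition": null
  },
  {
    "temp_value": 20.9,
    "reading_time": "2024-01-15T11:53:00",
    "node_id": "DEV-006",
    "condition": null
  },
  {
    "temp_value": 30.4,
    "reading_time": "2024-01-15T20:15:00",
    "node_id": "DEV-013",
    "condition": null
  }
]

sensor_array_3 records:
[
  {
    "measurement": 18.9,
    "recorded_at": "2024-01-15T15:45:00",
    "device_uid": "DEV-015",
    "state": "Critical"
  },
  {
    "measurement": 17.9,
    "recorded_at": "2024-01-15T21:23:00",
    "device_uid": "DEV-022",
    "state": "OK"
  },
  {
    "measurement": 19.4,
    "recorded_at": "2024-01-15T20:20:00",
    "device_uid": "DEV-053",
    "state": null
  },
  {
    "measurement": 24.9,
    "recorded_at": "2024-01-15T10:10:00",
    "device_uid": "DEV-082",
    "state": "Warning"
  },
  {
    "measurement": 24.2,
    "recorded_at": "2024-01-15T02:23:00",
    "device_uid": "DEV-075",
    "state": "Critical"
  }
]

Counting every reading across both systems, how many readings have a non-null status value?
5

Schema mapping: "condition" (sensor_array_2) = "state" (sensor_array_3) = status

Non-null in sensor_array_2: 1
Non-null in sensor_array_3: 4

Total non-null: 1 + 4 = 5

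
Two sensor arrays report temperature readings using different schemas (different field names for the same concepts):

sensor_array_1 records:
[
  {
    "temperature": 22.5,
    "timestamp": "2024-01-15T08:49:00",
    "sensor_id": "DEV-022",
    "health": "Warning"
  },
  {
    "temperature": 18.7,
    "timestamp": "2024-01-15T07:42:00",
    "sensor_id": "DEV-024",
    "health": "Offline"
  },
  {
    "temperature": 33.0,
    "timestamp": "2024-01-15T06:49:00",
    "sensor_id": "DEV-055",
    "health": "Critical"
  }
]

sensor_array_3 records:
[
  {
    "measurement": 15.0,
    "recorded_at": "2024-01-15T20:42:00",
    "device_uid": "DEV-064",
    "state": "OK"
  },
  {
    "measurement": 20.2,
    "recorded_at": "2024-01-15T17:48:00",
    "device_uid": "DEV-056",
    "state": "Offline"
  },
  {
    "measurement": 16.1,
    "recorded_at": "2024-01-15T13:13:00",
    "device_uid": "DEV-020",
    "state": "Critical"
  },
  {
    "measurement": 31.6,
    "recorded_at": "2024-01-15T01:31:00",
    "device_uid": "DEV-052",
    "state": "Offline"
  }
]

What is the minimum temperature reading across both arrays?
15.0

Schema mapping: "temperature" (sensor_array_1) = "measurement" (sensor_array_3) = temperature reading

Minimum in sensor_array_1: 18.7
Minimum in sensor_array_3: 15.0

Overall minimum: min(18.7, 15.0) = 15.0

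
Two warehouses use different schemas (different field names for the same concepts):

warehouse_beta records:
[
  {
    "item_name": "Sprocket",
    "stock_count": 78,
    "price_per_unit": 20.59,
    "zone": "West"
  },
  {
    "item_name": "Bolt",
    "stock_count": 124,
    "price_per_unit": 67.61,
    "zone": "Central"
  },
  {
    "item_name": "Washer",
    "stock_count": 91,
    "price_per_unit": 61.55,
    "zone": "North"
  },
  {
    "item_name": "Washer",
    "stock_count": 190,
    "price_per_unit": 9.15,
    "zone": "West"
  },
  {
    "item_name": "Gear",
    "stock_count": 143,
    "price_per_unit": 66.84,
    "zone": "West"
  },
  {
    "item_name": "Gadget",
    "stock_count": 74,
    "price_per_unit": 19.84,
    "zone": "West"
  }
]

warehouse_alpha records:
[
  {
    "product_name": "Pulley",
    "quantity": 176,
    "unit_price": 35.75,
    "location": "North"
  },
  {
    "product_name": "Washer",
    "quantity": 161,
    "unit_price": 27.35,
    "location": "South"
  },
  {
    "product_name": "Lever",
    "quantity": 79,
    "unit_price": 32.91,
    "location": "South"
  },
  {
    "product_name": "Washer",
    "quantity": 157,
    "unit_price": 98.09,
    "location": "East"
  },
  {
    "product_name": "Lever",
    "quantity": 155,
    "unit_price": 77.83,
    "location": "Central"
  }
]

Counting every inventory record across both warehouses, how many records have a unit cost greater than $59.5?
5

Schema mapping: "price_per_unit" (warehouse_beta) = "unit_price" (warehouse_alpha) = unit cost

Records > $59.5 in warehouse_beta: 3
Records > $59.5 in warehouse_alpha: 2

Total count: 3 + 2 = 5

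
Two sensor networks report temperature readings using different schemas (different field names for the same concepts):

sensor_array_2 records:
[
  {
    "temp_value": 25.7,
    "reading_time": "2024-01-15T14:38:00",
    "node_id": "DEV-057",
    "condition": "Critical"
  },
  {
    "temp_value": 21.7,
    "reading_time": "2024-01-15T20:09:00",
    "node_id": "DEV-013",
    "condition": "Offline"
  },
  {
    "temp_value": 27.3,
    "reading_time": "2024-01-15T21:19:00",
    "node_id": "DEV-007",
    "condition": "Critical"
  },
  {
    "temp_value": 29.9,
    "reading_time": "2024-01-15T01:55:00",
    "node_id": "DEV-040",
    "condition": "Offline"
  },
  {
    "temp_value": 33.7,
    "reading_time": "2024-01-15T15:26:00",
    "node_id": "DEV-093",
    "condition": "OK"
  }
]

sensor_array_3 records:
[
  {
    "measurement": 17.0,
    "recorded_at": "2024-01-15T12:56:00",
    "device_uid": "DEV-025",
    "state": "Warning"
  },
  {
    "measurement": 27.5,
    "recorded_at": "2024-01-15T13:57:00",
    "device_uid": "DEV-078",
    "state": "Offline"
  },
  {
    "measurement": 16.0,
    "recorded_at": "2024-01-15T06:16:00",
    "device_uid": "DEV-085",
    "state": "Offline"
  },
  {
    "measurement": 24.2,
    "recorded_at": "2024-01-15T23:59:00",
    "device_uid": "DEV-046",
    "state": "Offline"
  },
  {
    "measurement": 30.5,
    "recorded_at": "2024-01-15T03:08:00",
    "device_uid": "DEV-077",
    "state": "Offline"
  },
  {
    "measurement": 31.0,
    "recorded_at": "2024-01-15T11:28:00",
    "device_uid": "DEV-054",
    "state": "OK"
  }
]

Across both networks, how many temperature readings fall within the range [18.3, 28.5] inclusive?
5

Schema mapping: "temp_value" (sensor_array_2) = "measurement" (sensor_array_3) = temperature

Readings in [18.3, 28.5] from sensor_array_2: 3
Readings in [18.3, 28.5] from sensor_array_3: 2

Total count: 3 + 2 = 5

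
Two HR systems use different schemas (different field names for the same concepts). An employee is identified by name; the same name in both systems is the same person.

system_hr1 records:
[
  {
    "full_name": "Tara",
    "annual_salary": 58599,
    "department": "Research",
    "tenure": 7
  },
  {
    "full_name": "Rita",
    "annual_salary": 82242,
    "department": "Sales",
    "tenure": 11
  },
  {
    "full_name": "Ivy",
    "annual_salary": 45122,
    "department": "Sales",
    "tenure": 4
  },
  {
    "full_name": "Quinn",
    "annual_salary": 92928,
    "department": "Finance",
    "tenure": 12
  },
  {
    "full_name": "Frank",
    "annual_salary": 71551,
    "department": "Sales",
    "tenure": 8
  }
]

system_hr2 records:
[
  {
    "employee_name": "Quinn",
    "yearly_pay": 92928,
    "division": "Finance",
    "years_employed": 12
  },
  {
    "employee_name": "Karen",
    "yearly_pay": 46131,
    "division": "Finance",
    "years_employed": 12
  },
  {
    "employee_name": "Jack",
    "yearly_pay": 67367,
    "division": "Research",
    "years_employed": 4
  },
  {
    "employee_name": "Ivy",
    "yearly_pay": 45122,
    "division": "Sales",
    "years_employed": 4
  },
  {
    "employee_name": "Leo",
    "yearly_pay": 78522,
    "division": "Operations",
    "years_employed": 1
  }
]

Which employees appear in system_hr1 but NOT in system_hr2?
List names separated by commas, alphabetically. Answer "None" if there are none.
Frank, Rita, Tara

Schema mapping: "full_name" (system_hr1) = "employee_name" (system_hr2) = employee name

Names in system_hr1: ['Frank', 'Ivy', 'Quinn', 'Rita', 'Tara']
Names in system_hr2: ['Ivy', 'Jack', 'Karen', 'Leo', 'Quinn']

In system_hr1 but not system_hr2: ['Frank', 'Rita', 'Tara']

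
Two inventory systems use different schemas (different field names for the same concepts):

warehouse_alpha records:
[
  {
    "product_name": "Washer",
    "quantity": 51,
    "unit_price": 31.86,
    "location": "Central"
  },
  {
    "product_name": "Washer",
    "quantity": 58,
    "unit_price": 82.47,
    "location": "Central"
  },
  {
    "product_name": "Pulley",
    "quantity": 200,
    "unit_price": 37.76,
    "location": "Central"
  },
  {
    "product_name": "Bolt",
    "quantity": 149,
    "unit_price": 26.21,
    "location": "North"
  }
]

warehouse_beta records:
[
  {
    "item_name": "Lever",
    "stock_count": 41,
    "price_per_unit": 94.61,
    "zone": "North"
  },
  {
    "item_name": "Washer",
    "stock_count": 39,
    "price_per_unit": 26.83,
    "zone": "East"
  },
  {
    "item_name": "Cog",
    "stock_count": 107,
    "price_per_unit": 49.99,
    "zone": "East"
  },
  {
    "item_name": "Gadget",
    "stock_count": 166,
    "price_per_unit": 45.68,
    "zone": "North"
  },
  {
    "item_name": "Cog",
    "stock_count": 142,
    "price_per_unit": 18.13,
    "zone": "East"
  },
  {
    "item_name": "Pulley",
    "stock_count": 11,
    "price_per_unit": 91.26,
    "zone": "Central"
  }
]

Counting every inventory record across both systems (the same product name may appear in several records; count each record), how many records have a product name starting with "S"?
0

Schema mapping: "product_name" (warehouse_alpha) = "item_name" (warehouse_beta) = product name

Records with product name starting with "S" in warehouse_alpha: 0
Records with product name starting with "S" in warehouse_beta: 0

Total: 0 + 0 = 0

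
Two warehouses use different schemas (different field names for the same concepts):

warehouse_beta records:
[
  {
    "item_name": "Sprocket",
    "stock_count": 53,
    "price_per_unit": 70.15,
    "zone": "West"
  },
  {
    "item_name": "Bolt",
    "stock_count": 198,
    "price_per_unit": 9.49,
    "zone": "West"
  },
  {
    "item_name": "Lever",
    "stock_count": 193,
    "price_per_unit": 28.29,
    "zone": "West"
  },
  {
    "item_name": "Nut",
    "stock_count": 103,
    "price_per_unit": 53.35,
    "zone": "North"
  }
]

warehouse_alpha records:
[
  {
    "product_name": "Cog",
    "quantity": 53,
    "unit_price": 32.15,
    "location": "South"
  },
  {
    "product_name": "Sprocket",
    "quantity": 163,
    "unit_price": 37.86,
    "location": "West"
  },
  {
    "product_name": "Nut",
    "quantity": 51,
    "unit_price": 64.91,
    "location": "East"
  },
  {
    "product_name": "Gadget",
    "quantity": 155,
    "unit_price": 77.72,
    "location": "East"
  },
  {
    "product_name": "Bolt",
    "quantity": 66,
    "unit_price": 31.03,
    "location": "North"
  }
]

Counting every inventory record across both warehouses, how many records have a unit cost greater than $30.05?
7

Schema mapping: "price_per_unit" (warehouse_beta) = "unit_price" (warehouse_alpha) = unit cost

Records > $30.05 in warehouse_beta: 2
Records > $30.05 in warehouse_alpha: 5

Total count: 2 + 5 = 7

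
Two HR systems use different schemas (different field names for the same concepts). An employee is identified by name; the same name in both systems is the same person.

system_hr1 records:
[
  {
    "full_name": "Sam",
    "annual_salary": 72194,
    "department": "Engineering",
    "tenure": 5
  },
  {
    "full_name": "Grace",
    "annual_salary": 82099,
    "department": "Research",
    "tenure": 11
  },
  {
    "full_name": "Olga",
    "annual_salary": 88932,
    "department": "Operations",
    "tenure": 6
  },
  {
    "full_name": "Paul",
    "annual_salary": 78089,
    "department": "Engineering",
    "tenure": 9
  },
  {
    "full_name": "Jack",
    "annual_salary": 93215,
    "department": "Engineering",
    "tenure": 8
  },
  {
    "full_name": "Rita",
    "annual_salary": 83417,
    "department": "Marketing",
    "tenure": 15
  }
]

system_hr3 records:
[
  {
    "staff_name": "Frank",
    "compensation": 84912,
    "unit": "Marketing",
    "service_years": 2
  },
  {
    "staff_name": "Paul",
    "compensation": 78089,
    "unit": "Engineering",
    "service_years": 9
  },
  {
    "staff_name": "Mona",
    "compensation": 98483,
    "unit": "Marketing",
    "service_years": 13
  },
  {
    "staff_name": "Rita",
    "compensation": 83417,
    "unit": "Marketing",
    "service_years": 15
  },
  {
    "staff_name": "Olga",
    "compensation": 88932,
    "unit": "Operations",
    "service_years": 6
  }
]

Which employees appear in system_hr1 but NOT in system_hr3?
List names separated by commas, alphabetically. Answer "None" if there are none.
Grace, Jack, Sam

Schema mapping: "full_name" (system_hr1) = "staff_name" (system_hr3) = employee name

Names in system_hr1: ['Grace', 'Jack', 'Olga', 'Paul', 'Rita', 'Sam']
Names in system_hr3: ['Frank', 'Mona', 'Olga', 'Paul', 'Rita']

In system_hr1 but not system_hr3: ['Grace', 'Jack', 'Sam']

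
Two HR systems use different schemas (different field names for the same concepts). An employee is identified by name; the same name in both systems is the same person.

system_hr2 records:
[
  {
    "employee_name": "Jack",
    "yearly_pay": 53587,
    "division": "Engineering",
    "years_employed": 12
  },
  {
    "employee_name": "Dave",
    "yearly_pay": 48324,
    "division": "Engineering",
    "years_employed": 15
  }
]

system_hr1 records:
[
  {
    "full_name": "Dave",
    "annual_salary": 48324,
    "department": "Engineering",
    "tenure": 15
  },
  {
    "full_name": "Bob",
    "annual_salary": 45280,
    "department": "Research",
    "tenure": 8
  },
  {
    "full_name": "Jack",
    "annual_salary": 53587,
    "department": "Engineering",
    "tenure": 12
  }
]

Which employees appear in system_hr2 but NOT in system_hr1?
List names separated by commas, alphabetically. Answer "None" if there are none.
None

Schema mapping: "employee_name" (system_hr2) = "full_name" (system_hr1) = employee name

Names in system_hr2: ['Dave', 'Jack']
Names in system_hr1: ['Bob', 'Dave', 'Jack']

In system_hr2 but not system_hr1: None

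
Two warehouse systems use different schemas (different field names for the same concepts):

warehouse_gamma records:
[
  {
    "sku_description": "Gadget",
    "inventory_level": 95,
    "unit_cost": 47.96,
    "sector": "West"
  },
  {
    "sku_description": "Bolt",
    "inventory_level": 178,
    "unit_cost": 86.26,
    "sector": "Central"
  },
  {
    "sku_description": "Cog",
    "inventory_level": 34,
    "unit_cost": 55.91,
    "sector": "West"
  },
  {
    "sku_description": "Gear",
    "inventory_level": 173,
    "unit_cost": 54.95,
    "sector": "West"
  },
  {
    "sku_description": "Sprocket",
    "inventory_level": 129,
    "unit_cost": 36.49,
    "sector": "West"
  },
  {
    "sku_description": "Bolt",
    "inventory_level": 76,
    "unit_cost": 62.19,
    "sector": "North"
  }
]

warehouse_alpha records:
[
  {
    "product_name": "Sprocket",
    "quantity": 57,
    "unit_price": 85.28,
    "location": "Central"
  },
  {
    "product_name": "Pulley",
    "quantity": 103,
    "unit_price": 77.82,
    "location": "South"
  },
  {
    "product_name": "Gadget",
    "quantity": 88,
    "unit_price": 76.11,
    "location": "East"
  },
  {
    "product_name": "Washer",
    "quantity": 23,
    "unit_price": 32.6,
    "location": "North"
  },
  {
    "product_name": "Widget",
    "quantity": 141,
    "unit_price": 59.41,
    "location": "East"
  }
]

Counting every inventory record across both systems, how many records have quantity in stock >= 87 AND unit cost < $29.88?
0

Schema mappings:
- "inventory_level" (warehouse_gamma) = "quantity" (warehouse_alpha) = quantity
- "unit_cost" (warehouse_gamma) = "unit_price" (warehouse_alpha) = unit cost

Records meeting both conditions in warehouse_gamma: 0
Records meeting both conditions in warehouse_alpha: 0

Total: 0 + 0 = 0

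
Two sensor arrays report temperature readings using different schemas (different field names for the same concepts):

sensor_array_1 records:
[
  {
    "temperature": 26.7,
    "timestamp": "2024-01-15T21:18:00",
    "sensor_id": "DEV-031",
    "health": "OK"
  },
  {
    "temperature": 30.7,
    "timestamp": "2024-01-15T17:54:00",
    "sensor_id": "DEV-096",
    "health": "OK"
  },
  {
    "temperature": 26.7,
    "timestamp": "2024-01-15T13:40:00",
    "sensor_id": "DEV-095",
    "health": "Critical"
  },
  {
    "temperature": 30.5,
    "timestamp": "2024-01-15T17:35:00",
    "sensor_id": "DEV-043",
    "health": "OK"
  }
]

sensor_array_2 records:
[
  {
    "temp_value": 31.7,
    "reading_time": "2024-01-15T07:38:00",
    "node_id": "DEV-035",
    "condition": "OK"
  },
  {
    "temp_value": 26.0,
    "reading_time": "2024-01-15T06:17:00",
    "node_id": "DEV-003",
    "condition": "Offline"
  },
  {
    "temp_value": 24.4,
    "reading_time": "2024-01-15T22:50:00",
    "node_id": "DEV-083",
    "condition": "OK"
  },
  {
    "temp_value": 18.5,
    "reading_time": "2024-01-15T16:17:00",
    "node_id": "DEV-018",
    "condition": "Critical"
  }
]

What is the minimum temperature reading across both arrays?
18.5

Schema mapping: "temperature" (sensor_array_1) = "temp_value" (sensor_array_2) = temperature reading

Minimum in sensor_array_1: 26.7
Minimum in sensor_array_2: 18.5

Overall minimum: min(26.7, 18.5) = 18.5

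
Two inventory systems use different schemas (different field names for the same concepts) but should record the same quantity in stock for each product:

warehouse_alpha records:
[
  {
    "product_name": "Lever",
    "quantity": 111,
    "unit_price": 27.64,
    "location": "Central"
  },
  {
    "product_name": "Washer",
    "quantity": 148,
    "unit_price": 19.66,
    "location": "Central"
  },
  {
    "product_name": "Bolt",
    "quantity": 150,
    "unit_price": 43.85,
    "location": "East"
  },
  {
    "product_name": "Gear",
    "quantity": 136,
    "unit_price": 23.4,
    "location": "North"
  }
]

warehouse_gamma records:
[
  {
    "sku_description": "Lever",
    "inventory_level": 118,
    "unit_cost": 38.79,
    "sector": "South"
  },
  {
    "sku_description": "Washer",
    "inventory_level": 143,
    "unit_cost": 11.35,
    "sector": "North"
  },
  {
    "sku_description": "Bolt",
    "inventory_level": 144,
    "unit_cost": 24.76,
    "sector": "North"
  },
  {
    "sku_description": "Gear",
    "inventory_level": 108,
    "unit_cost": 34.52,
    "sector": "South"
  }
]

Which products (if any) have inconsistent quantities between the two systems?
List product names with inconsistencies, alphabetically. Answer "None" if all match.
Bolt, Gear, Lever, Washer

Schema mappings:
- "product_name" (warehouse_alpha) = "sku_description" (warehouse_gamma) = product name
- "quantity" (warehouse_alpha) = "inventory_level" (warehouse_gamma) = quantity

Comparison:
  Lever: 111 vs 118 - MISMATCH
  Washer: 148 vs 143 - MISMATCH
  Bolt: 150 vs 144 - MISMATCH
  Gear: 136 vs 108 - MISMATCH

Products with inconsistencies: Bolt, Gear, Lever, Washer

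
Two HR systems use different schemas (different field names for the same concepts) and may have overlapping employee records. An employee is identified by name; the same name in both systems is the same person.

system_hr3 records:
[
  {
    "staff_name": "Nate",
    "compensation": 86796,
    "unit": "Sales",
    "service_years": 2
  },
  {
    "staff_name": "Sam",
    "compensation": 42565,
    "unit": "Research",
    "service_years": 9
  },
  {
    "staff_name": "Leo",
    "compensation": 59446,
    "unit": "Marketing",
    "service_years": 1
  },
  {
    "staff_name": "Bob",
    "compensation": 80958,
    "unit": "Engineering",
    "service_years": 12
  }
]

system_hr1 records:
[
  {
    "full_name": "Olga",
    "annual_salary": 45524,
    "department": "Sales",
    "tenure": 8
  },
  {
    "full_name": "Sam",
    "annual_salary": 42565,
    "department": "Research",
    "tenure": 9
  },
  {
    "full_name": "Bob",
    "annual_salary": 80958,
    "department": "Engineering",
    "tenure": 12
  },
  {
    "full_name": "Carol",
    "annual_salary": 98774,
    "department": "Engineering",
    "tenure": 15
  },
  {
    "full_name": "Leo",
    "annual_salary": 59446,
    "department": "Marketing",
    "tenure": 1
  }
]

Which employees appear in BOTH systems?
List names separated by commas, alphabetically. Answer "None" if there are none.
Bob, Leo, Sam

Schema mapping: "staff_name" (system_hr3) = "full_name" (system_hr1) = employee name

Names in system_hr3: ['Bob', 'Leo', 'Nate', 'Sam']
Names in system_hr1: ['Bob', 'Carol', 'Leo', 'Olga', 'Sam']

Intersection: ['Bob', 'Leo', 'Sam']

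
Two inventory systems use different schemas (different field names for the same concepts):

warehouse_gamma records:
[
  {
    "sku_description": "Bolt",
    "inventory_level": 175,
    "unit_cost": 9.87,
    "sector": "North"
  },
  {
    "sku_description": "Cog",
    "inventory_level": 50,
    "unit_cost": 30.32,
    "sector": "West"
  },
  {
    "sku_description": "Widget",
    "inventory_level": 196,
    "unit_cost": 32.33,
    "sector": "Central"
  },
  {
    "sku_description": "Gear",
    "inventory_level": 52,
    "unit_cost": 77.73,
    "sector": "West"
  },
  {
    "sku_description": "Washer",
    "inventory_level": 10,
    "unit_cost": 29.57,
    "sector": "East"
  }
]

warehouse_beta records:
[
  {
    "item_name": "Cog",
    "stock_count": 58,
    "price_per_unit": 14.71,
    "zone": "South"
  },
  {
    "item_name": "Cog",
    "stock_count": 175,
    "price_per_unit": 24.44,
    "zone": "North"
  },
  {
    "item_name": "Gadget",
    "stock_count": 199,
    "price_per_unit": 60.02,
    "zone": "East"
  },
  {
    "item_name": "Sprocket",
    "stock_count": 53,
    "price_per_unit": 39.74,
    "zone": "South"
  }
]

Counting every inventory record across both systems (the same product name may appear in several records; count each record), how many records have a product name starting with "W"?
2

Schema mapping: "sku_description" (warehouse_gamma) = "item_name" (warehouse_beta) = product name

Records with product name starting with "W" in warehouse_gamma: 2
Records with product name starting with "W" in warehouse_beta: 0

Total: 2 + 0 = 2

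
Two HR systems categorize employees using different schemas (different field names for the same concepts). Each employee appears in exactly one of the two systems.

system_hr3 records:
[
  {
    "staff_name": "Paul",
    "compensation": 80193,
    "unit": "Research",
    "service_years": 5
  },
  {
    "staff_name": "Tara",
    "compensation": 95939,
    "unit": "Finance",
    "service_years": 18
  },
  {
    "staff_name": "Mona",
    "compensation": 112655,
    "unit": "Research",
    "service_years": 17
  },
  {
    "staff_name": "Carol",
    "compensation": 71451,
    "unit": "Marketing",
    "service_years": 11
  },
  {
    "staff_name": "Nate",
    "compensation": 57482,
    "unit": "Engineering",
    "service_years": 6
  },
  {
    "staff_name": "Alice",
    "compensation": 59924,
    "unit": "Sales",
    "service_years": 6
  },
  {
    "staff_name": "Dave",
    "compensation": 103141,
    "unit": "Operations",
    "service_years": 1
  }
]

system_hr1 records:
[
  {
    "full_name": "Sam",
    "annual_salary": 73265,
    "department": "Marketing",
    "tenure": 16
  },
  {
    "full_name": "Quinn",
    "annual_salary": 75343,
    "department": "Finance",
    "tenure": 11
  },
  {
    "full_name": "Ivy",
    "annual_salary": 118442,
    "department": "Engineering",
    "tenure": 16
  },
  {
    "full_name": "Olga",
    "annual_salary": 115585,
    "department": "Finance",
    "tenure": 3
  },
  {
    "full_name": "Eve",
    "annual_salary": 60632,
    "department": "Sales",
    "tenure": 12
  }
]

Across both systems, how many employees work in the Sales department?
2

Schema mapping: "unit" (system_hr3) = "department" (system_hr1) = department

Sales employees in system_hr3: 1
Sales employees in system_hr1: 1

Total in Sales: 1 + 1 = 2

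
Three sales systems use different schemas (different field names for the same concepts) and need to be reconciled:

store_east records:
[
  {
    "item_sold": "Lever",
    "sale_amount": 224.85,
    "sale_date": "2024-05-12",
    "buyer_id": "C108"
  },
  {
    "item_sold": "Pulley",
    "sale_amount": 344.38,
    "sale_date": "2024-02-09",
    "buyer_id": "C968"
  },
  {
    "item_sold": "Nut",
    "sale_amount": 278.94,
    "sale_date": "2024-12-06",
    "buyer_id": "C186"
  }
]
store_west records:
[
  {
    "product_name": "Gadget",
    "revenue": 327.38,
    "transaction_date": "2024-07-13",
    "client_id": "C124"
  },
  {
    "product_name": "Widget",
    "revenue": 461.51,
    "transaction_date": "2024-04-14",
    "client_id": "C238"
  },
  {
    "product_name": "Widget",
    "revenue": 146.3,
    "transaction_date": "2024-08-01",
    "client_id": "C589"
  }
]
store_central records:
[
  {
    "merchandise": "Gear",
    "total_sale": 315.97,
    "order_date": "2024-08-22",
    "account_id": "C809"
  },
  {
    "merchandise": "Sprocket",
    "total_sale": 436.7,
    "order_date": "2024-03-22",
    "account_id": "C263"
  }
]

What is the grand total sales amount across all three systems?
2536.03

Schema reconciliation - all amount fields map to sale amount:

store_east (sale_amount): 848.17
store_west (revenue): 935.19
store_central (total_sale): 752.67

Grand total: 2536.03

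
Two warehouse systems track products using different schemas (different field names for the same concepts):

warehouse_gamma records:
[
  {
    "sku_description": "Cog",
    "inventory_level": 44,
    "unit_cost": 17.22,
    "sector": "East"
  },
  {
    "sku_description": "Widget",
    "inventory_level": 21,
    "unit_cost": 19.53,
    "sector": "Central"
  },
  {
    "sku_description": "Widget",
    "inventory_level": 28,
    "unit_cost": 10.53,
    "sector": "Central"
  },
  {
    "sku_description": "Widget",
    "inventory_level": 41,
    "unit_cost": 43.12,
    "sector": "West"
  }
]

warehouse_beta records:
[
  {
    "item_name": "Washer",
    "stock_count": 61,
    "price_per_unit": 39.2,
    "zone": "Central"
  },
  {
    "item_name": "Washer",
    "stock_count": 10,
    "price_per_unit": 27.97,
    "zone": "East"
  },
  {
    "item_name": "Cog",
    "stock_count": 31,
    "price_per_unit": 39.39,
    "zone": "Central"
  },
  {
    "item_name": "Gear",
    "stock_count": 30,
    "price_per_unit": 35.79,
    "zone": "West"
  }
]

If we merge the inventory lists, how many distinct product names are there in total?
4

Schema mapping: "sku_description" (warehouse_gamma) = "item_name" (warehouse_beta) = product name

Products in warehouse_gamma: ['Cog', 'Widget']
Products in warehouse_beta: ['Cog', 'Gear', 'Washer']

Union (unique products): ['Cog', 'Gear', 'Washer', 'Widget']
Count: 4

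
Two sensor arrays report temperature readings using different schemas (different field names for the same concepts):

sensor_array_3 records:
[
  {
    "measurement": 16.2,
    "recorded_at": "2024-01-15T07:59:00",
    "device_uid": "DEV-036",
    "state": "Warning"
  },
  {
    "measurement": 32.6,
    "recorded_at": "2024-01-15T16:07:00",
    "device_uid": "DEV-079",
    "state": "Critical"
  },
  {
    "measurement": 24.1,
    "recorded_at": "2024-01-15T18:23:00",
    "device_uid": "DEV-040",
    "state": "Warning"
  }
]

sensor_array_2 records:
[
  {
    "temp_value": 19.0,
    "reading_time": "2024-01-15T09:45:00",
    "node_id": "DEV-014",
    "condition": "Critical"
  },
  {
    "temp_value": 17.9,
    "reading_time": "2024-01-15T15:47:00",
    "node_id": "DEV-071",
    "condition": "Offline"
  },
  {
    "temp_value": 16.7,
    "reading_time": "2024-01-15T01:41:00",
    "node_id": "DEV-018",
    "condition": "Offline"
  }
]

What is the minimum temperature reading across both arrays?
16.2

Schema mapping: "measurement" (sensor_array_3) = "temp_value" (sensor_array_2) = temperature reading

Minimum in sensor_array_3: 16.2
Minimum in sensor_array_2: 16.7

Overall minimum: min(16.2, 16.7) = 16.2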